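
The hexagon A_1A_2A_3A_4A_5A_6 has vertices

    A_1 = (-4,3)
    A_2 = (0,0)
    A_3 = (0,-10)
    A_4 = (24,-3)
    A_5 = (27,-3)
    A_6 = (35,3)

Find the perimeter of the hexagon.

|A_1A_2| = √((4)² + (-3)²) = √25 = 5
|A_2A_3| = √((0)² + (-10)²) = √100 = 10
|A_3A_4| = √((24)² + (7)²) = √625 = 25
|A_4A_5| = √((3)² + (0)²) = √9 = 3
|A_5A_6| = √((8)² + (6)²) = √100 = 10
|A_6A_1| = √((-39)² + (0)²) = √1521 = 39
Perimeter = 5 + 10 + 25 + 3 + 10 + 39 = 92.

92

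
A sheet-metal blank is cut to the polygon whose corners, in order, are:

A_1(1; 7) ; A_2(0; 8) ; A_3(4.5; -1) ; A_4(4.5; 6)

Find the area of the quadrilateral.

Cross-terms: 8, -36, 31.5, 25.5  ⇒  Σ = 29
Area = |Σ|/2 = 14.5.

14.5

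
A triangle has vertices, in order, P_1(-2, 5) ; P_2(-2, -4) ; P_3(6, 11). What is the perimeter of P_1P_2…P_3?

36

|P_1P_2| = √((0)² + (-9)²) = √81 = 9
|P_2P_3| = √((8)² + (15)²) = √289 = 17
|P_3P_1| = √((-8)² + (-6)²) = √100 = 10
Perimeter = 9 + 17 + 10 = 36.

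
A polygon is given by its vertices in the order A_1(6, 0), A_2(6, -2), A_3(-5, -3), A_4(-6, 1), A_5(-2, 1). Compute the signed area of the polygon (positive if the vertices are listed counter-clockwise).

Apply Gauss's area formula: 2A = Σ (x_i·y_{i+1} − x_{i+1}·y_i), indices taken mod 5.
Σ = (-12) + (-28) + (-23) + (-4) + (-6) = -73
Signed area = Σ/2 = -36.5 (negative ⇒ clockwise traversal).

-36.5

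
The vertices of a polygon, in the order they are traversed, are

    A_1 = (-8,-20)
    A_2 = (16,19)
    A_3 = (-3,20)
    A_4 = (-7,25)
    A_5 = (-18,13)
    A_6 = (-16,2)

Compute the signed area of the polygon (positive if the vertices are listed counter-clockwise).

738.5

Apply the shoelace formula: 2A = Σ (x_i·y_{i+1} − x_{i+1}·y_i), indices taken mod 6.
Σ = (168) + (377) + (65) + (359) + (172) + (336) = 1477
Signed area = Σ/2 = 738.5 (positive ⇒ counter-clockwise traversal).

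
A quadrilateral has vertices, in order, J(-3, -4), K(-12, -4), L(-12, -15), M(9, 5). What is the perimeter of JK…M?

|JK| = √((-9)² + (0)²) = √81 = 9
|KL| = √((0)² + (-11)²) = √121 = 11
|LM| = √((21)² + (20)²) = √841 = 29
|MJ| = √((-12)² + (-9)²) = √225 = 15
Perimeter = 9 + 11 + 29 + 15 = 64.

64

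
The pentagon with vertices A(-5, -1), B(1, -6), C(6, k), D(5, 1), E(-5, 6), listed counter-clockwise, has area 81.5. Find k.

-5

Write out the shoelace sum; only the two edges meeting at C involve k:
2·Area = [(1·k − 6·(-6)) + (6·1 − 5·k)] + 101
       = -4·k + 143 = 163
⇒ k = -5.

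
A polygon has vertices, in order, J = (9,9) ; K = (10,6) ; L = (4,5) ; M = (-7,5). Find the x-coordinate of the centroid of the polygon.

Apply Gauss's area formula. First the cross-terms c_i = x_i·y_{i+1} − x_{i+1}·y_i:
  -36, 26, 55, -108  ⇒  2A = -63, A = -31.5.
Then Σ (x_i + x_{i+1})·c_i = -701, so x̄ = -701 / (6·(-31.5)) = 701/189.

701/189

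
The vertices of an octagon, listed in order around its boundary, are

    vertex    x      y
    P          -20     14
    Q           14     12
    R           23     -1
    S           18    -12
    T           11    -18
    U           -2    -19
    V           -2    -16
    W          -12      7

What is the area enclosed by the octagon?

830.5

Apply the shoelace (surveyor's) formula: 2A = Σ (x_i·y_{i+1} − x_{i+1}·y_i), indices taken mod 8.
Σ = (-436) + (-290) + (-258) + (-192) + (-245) + (-6) + (-206) + (-28) = -1661
Area = |Σ|/2 = 830.5.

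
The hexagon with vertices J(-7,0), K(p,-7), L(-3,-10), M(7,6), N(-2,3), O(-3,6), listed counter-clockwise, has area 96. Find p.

The doubled signed area Σ (x_i y_{i+1} − x_{i+1} y_i) is linear in p.
With p=0 it equals 152; the coefficient of p is -10 (from the two edges through K).
So -10·p + 152 = 2·96 = 192 ⇒ p = -4.

-4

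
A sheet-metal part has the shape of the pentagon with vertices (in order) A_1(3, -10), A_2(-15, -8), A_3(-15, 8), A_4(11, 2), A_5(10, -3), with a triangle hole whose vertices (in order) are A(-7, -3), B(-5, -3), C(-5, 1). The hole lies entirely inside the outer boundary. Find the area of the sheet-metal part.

Outer boundary:
Σ = (-174) + (-240) + (-118) + (-53) + (-91) = -676
Area = |Σ|/2 = 338.
Hole:
Apply the shoelace formula: 2A = Σ (x_i·y_{i+1} − x_{i+1}·y_i), indices taken mod 3.
Σ = (6) + (-20) + (22) = 8
Area = |Σ|/2 = 4.
Net area = 338 − 4 = 334.

334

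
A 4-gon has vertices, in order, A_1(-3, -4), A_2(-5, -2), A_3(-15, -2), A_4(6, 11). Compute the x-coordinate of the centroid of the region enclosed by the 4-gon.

Apply the shoelace (surveyor's) formula. First the cross-terms c_i = x_i·y_{i+1} − x_{i+1}·y_i:
  -14, -20, -153, 9  ⇒  2A = -178, A = -89.
Then Σ (x_i + x_{i+1})·c_i = 1916, so x̄ = 1916 / (6·(-89)) = -958/267.

-958/267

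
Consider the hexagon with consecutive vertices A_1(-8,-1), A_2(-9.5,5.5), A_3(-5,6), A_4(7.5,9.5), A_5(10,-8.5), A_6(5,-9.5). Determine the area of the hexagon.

Apply Gauss's area formula: 2A = Σ (x_i·y_{i+1} − x_{i+1}·y_i), indices taken mod 6.
Σ = (-53.5) + (-29.5) + (-92.5) + (-158.75) + (-52.5) + (-81) = -467.75
Area = |Σ|/2 = 233.875.

233.875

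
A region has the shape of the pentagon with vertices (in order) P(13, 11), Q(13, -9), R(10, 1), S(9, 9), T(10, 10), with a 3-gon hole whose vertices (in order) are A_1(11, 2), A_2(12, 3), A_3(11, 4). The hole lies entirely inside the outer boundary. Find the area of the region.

Outer boundary:
P→Q: (13)(-9) − (13)(11) = -260
Q→R: (13)(1) − (10)(-9) = 103
R→S: (10)(9) − (9)(1) = 81
S→T: (9)(10) − (10)(9) = 0
T→P: (10)(11) − (13)(10) = -20
Σ = -96
Area = |Σ|/2 = 48.
Hole:
Apply the surveyor's formula: 2A = Σ (x_i·y_{i+1} − x_{i+1}·y_i), indices taken mod 3.
Σ = (9) + (15) + (-22) = 2
Area = |Σ|/2 = 1.
Net area = 48 − 1 = 47.

47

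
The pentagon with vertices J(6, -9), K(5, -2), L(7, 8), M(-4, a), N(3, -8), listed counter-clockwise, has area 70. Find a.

Write out the shoelace sum; only the two edges meeting at M involve a:
2·Area = [(7·a − (-4)·8) + ((-4)·(-8) − 3·a)] + 108
       = 4·a + 172 = 140
⇒ a = -8.

-8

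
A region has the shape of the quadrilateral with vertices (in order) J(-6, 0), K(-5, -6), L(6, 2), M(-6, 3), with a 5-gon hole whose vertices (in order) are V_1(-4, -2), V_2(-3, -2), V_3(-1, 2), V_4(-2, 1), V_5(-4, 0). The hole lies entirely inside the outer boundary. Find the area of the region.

Outer boundary:
J→K: (-6)(-6) − (-5)(0) = 36
K→L: (-5)(2) − (6)(-6) = 26
L→M: (6)(3) − (-6)(2) = 30
M→J: (-6)(0) − (-6)(3) = 18
Σ = 110
Area = |Σ|/2 = 55.
Hole:
Cross-terms: 2, -8, 3, 4, 8  ⇒  Σ = 9
Area = |Σ|/2 = 4.5.
Net area = 55 − 4.5 = 50.5.

50.5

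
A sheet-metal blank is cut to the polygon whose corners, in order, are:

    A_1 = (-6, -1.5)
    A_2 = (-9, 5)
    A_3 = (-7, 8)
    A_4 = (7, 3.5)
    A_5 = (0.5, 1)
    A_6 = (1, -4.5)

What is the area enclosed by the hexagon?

Apply the surveyor's formula: 2A = Σ (x_i·y_{i+1} − x_{i+1}·y_i), indices taken mod 6.
Σ = (-43.5) + (-37) + (-80.5) + (5.25) + (-3.25) + (-28.5) = -187.5
Area = |Σ|/2 = 93.75.

93.75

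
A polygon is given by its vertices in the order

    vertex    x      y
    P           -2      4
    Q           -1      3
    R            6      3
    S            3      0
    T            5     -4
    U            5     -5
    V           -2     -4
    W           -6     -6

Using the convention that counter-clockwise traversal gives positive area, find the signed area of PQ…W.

Cross-terms: -2, -21, -9, -12, -5, -30, -12, -36  ⇒  Σ = -127
Signed area = Σ/2 = -63.5 (negative ⇒ clockwise traversal).

-63.5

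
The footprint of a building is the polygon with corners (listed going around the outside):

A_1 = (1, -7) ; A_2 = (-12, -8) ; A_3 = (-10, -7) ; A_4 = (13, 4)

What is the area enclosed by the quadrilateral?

Cross-terms: -92, 4, 51, -95  ⇒  Σ = -132
Area = |Σ|/2 = 66.

66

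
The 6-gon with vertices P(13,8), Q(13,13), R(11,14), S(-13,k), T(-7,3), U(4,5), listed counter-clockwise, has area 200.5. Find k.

13

Write out the shoelace sum; only the two edges meeting at S involve k:
2·Area = [(11·k − (-13)·14) + ((-13)·3 − (-7)·k)] + 24
       = 18·k + 167 = 401
⇒ k = 13.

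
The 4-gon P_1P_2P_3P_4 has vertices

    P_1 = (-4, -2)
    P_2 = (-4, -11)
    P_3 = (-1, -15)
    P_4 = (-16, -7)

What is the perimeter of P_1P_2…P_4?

44

|P_1P_2| = √((0)² + (-9)²) = √81 = 9
|P_2P_3| = √((3)² + (-4)²) = √25 = 5
|P_3P_4| = √((-15)² + (8)²) = √289 = 17
|P_4P_1| = √((12)² + (5)²) = √169 = 13
Perimeter = 9 + 5 + 17 + 13 = 44.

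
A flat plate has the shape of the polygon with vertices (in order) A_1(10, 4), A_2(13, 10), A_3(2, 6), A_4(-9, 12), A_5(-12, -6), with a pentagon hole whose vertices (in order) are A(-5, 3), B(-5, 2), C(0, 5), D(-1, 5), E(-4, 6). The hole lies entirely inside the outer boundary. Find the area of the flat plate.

Outer boundary:
Apply the shoelace formula: 2A = Σ (x_i·y_{i+1} − x_{i+1}·y_i), indices taken mod 5.
A_1→A_2: (10)(10) − (13)(4) = 48
A_2→A_3: (13)(6) − (2)(10) = 58
A_3→A_4: (2)(12) − (-9)(6) = 78
A_4→A_5: (-9)(-6) − (-12)(12) = 198
A_5→A_1: (-12)(4) − (10)(-6) = 12
Σ = 394
Area = |Σ|/2 = 197.
Hole:
Apply Gauss's area formula: 2A = Σ (x_i·y_{i+1} − x_{i+1}·y_i), indices taken mod 5.
A→B: (-5)(2) − (-5)(3) = 5
B→C: (-5)(5) − (0)(2) = -25
C→D: (0)(5) − (-1)(5) = 5
D→E: (-1)(6) − (-4)(5) = 14
E→A: (-4)(3) − (-5)(6) = 18
Σ = 17
Area = |Σ|/2 = 8.5.
Net area = 197 − 8.5 = 188.5.

188.5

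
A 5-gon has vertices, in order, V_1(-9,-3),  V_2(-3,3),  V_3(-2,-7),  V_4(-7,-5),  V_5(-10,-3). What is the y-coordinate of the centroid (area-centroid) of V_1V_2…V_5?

-287/111

Apply Gauss's area formula. First the cross-terms c_i = x_i·y_{i+1} − x_{i+1}·y_i:
  -36, 27, -39, -29, 3  ⇒  2A = -74, A = -37.
Then Σ (y_i + y_{i+1})·c_i = 574, so ȳ = 574 / (6·(-37)) = -287/111.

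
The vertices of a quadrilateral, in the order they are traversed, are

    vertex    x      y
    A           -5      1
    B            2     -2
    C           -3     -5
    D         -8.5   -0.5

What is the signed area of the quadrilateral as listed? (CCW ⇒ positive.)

-30

Apply Gauss's area formula: 2A = Σ (x_i·y_{i+1} − x_{i+1}·y_i), indices taken mod 4.
Cross-terms: 8, -16, -41, -11  ⇒  Σ = -60
Signed area = Σ/2 = -30 (negative ⇒ clockwise traversal).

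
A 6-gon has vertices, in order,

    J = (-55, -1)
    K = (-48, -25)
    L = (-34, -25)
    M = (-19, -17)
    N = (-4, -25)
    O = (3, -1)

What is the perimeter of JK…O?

|JK| = √((7)² + (-24)²) = √625 = 25
|KL| = √((14)² + (0)²) = √196 = 14
|LM| = √((15)² + (8)²) = √289 = 17
|MN| = √((15)² + (-8)²) = √289 = 17
|NO| = √((7)² + (24)²) = √625 = 25
|OJ| = √((-58)² + (0)²) = √3364 = 58
Perimeter = 25 + 14 + 17 + 17 + 25 + 58 = 156.

156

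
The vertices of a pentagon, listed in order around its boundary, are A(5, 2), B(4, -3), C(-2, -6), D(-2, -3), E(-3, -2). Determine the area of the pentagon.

30

A→B: (5)(-3) − (4)(2) = -23
B→C: (4)(-6) − (-2)(-3) = -30
C→D: (-2)(-3) − (-2)(-6) = -6
D→E: (-2)(-2) − (-3)(-3) = -5
E→A: (-3)(2) − (5)(-2) = 4
Σ = -60
Area = |Σ|/2 = 30.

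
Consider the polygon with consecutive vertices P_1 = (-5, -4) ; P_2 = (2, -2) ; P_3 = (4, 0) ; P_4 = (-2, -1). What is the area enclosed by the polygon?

12.5

Apply Gauss's area formula: 2A = Σ (x_i·y_{i+1} − x_{i+1}·y_i), indices taken mod 4.
Σ = (18) + (8) + (-4) + (3) = 25
Area = |Σ|/2 = 12.5.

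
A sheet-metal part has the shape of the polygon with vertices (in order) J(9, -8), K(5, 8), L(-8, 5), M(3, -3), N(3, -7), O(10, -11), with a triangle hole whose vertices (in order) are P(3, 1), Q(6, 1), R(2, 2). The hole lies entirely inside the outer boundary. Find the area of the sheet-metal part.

125.5

Outer boundary:
Σ = (112) + (89) + (9) + (-12) + (37) + (19) = 254
Area = |Σ|/2 = 127.
Hole:
Σ = (-3) + (10) + (-4) = 3
Area = |Σ|/2 = 1.5.
Net area = 127 − 1.5 = 125.5.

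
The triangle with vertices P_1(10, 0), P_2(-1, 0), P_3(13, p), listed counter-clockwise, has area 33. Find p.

Write out the shoelace sum; only the two edges meeting at P_3 involve p:
2·Area = [((-1)·p − 13·0) + (13·0 − 10·p)] + 0
       = -11·p + 0 = 66
⇒ p = -6.

-6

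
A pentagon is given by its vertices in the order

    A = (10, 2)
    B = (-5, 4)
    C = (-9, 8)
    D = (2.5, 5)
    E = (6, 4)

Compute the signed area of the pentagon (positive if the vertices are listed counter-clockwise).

-33.5

Cross-terms: 50, -4, -65, -20, -28  ⇒  Σ = -67
Signed area = Σ/2 = -33.5 (negative ⇒ clockwise traversal).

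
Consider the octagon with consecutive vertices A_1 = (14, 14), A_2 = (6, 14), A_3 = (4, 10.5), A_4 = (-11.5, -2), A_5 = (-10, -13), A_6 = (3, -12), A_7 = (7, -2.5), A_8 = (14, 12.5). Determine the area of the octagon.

A_1→A_2: (14)(14) − (6)(14) = 112
A_2→A_3: (6)(10.5) − (4)(14) = 7
A_3→A_4: (4)(-2) − (-11.5)(10.5) = 112.75
A_4→A_5: (-11.5)(-13) − (-10)(-2) = 129.5
A_5→A_6: (-10)(-12) − (3)(-13) = 159
A_6→A_7: (3)(-2.5) − (7)(-12) = 76.5
A_7→A_8: (7)(12.5) − (14)(-2.5) = 122.5
A_8→A_1: (14)(14) − (14)(12.5) = 21
Σ = 740.25
Area = |Σ|/2 = 370.125.

370.125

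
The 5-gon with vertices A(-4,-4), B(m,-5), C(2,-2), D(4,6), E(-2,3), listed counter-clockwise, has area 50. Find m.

The doubled signed area Σ (x_i y_{i+1} − x_{i+1} y_i) is linear in m.
With m=0 it equals 94; the coefficient of m is 2 (from the two edges through B).
So 2·m + 94 = 2·50 = 100 ⇒ m = 3.

3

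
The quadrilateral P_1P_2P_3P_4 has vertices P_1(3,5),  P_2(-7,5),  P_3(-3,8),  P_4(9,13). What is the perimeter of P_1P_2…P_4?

38

|P_1P_2| = √((-10)² + (0)²) = √100 = 10
|P_2P_3| = √((4)² + (3)²) = √25 = 5
|P_3P_4| = √((12)² + (5)²) = √169 = 13
|P_4P_1| = √((-6)² + (-8)²) = √100 = 10
Perimeter = 10 + 5 + 13 + 10 = 38.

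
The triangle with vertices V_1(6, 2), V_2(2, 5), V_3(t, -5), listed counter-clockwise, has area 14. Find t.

6

Write out the shoelace sum; only the two edges meeting at V_3 involve t:
2·Area = [(2·(-5) − t·5) + (t·2 − 6·(-5))] + 26
       = -3·t + 46 = 28
⇒ t = 6.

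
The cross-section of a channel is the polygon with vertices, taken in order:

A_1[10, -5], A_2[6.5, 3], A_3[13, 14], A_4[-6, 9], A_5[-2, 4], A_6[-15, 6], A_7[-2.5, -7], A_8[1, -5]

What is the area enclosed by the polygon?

Apply Gauss's area formula: 2A = Σ (x_i·y_{i+1} − x_{i+1}·y_i), indices taken mod 8.
Σ = (62.5) + (52) + (201) + (-6) + (48) + (120) + (19.5) + (45) = 542
Area = |Σ|/2 = 271.

271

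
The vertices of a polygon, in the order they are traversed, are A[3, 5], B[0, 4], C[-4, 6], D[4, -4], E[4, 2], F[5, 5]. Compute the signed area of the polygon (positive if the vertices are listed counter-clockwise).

32

Cross-terms: 12, 16, -8, 24, 10, 10  ⇒  Σ = 64
Signed area = Σ/2 = 32 (positive ⇒ counter-clockwise traversal).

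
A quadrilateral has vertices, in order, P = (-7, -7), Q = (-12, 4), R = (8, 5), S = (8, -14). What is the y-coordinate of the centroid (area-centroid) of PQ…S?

Apply the shoelace formula. First the cross-terms c_i = x_i·y_{i+1} − x_{i+1}·y_i:
  -112, -92, -152, -154  ⇒  2A = -510, A = -255.
Then Σ (y_i + y_{i+1})·c_i = 4110, so ȳ = 4110 / (6·(-255)) = -137/51.

-137/51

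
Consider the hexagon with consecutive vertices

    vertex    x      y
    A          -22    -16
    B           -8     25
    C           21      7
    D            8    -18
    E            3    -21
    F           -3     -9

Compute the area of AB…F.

1023.5

Apply the shoelace (surveyor's) formula: 2A = Σ (x_i·y_{i+1} − x_{i+1}·y_i), indices taken mod 6.
Σ = (-678) + (-581) + (-434) + (-114) + (-90) + (-150) = -2047
Area = |Σ|/2 = 1023.5.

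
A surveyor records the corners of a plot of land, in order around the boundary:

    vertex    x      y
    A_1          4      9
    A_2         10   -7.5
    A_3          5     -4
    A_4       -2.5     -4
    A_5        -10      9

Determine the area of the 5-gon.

Apply the shoelace formula: 2A = Σ (x_i·y_{i+1} − x_{i+1}·y_i), indices taken mod 5.
Cross-terms: -120, -2.5, -30, -62.5, -126  ⇒  Σ = -341
Area = |Σ|/2 = 170.5.

170.5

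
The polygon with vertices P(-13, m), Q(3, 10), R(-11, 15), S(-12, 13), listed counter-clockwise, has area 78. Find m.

5

Write out the shoelace sum; only the two edges meeting at P involve m:
2·Area = [((-12)·m − (-13)·13) + ((-13)·10 − 3·m)] + 192
       = -15·m + 231 = 156
⇒ m = 5.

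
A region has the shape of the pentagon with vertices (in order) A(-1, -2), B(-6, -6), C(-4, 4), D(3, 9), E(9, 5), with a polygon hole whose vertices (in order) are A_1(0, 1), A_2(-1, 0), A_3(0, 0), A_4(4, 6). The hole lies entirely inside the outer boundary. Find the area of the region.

Outer boundary:
Apply the surveyor's formula: 2A = Σ (x_i·y_{i+1} − x_{i+1}·y_i), indices taken mod 5.
A→B: (-1)(-6) − (-6)(-2) = -6
B→C: (-6)(4) − (-4)(-6) = -48
C→D: (-4)(9) − (3)(4) = -48
D→E: (3)(5) − (9)(9) = -66
E→A: (9)(-2) − (-1)(5) = -13
Σ = -181
Area = |Σ|/2 = 90.5.
Hole:
Apply the surveyor's formula: 2A = Σ (x_i·y_{i+1} − x_{i+1}·y_i), indices taken mod 4.
Σ = (1) + (0) + (0) + (4) = 5
Area = |Σ|/2 = 2.5.
Net area = 90.5 − 2.5 = 88.

88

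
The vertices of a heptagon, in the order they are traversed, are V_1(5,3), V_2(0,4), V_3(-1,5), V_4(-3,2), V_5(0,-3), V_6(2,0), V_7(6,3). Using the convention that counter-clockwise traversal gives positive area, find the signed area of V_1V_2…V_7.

30.5

Apply the surveyor's formula: 2A = Σ (x_i·y_{i+1} − x_{i+1}·y_i), indices taken mod 7.
Σ = (20) + (4) + (13) + (9) + (6) + (6) + (3) = 61
Signed area = Σ/2 = 30.5 (positive ⇒ counter-clockwise traversal).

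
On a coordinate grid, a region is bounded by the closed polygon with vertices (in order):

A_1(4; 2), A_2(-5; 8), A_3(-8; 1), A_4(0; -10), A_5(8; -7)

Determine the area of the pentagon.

152.5

A_1→A_2: (4)(8) − (-5)(2) = 42
A_2→A_3: (-5)(1) − (-8)(8) = 59
A_3→A_4: (-8)(-10) − (0)(1) = 80
A_4→A_5: (0)(-7) − (8)(-10) = 80
A_5→A_1: (8)(2) − (4)(-7) = 44
Σ = 305
Area = |Σ|/2 = 152.5.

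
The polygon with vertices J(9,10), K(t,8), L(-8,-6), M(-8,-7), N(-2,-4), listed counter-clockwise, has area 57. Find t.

The doubled signed area Σ (x_i y_{i+1} − x_{i+1} y_i) is linear in t.
With t=0 it equals 178; the coefficient of t is -16 (from the two edges through K).
So -16·t + 178 = 2·57 = 114 ⇒ t = 4.

4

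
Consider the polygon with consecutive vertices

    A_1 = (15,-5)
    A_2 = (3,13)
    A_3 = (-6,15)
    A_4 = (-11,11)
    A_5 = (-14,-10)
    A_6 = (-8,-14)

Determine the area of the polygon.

531

Apply Gauss's area formula: 2A = Σ (x_i·y_{i+1} − x_{i+1}·y_i), indices taken mod 6.
Cross-terms: 210, 123, 99, 264, 116, 250  ⇒  Σ = 1062
Area = |Σ|/2 = 531.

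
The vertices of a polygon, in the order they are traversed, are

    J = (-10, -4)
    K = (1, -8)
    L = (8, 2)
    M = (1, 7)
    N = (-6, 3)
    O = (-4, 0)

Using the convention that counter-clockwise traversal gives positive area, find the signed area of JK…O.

Σ = (84) + (66) + (54) + (45) + (12) + (16) = 277
Signed area = Σ/2 = 138.5 (positive ⇒ counter-clockwise traversal).

138.5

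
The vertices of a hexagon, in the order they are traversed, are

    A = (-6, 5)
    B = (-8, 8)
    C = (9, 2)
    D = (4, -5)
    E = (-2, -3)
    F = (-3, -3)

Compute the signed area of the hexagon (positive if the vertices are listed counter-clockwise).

-103.5

Apply the shoelace (surveyor's) formula: 2A = Σ (x_i·y_{i+1} − x_{i+1}·y_i), indices taken mod 6.
Cross-terms: -8, -88, -53, -22, -3, -33  ⇒  Σ = -207
Signed area = Σ/2 = -103.5 (negative ⇒ clockwise traversal).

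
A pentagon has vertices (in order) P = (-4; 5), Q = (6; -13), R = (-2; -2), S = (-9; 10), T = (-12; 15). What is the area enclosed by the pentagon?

34.5

Apply Gauss's area formula: 2A = Σ (x_i·y_{i+1} − x_{i+1}·y_i), indices taken mod 5.
Cross-terms: 22, -38, -38, -15, 0  ⇒  Σ = -69
Area = |Σ|/2 = 34.5.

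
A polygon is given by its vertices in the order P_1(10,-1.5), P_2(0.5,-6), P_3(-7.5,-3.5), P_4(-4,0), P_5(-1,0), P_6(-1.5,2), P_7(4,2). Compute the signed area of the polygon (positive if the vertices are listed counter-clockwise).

-79.5

Cross-terms: -59.25, -46.75, -14, 0, -2, -11, -26  ⇒  Σ = -159
Signed area = Σ/2 = -79.5 (negative ⇒ clockwise traversal).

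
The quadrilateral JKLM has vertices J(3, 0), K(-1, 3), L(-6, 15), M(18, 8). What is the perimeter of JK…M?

|JK| = √((-4)² + (3)²) = √25 = 5
|KL| = √((-5)² + (12)²) = √169 = 13
|LM| = √((24)² + (-7)²) = √625 = 25
|MJ| = √((-15)² + (-8)²) = √289 = 17
Perimeter = 5 + 13 + 25 + 17 = 60.

60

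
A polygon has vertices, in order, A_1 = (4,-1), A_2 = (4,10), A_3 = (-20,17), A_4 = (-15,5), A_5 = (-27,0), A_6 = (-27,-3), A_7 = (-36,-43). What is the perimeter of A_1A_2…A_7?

164

|A_1A_2| = √((0)² + (11)²) = √121 = 11
|A_2A_3| = √((-24)² + (7)²) = √625 = 25
|A_3A_4| = √((5)² + (-12)²) = √169 = 13
|A_4A_5| = √((-12)² + (-5)²) = √169 = 13
|A_5A_6| = √((0)² + (-3)²) = √9 = 3
|A_6A_7| = √((-9)² + (-40)²) = √1681 = 41
|A_7A_1| = √((40)² + (42)²) = √3364 = 58
Perimeter = 11 + 25 + 13 + 13 + 3 + 41 + 58 = 164.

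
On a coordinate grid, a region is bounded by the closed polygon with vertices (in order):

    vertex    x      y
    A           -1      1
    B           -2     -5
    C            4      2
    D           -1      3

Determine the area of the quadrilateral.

19.5

Apply the shoelace formula: 2A = Σ (x_i·y_{i+1} − x_{i+1}·y_i), indices taken mod 4.
A→B: (-1)(-5) − (-2)(1) = 7
B→C: (-2)(2) − (4)(-5) = 16
C→D: (4)(3) − (-1)(2) = 14
D→A: (-1)(1) − (-1)(3) = 2
Σ = 39
Area = |Σ|/2 = 19.5.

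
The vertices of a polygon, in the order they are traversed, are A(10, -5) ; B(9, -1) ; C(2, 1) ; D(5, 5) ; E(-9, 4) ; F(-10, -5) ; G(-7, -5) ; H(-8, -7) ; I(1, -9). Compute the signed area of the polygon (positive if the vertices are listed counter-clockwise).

194.5

Σ = (35) + (11) + (5) + (65) + (85) + (15) + (9) + (79) + (85) = 389
Signed area = Σ/2 = 194.5 (positive ⇒ counter-clockwise traversal).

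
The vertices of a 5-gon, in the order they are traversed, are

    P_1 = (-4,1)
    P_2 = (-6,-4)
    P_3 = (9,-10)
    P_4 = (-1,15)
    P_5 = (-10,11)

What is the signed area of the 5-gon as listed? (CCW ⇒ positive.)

208

Apply Gauss's area formula: 2A = Σ (x_i·y_{i+1} − x_{i+1}·y_i), indices taken mod 5.
Σ = (22) + (96) + (125) + (139) + (34) = 416
Signed area = Σ/2 = 208 (positive ⇒ counter-clockwise traversal).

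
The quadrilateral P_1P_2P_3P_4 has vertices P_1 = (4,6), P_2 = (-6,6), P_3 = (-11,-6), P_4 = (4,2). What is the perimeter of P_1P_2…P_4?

|P_1P_2| = √((-10)² + (0)²) = √100 = 10
|P_2P_3| = √((-5)² + (-12)²) = √169 = 13
|P_3P_4| = √((15)² + (8)²) = √289 = 17
|P_4P_1| = √((0)² + (4)²) = √16 = 4
Perimeter = 10 + 13 + 17 + 4 = 44.

44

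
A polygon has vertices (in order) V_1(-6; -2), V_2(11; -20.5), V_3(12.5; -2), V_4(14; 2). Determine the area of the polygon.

Σ = (145) + (234.25) + (53) + (-16) = 416.25
Area = |Σ|/2 = 208.125.

208.125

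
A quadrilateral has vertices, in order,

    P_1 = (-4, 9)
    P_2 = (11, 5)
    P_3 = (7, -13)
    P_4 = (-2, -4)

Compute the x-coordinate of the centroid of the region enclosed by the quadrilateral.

373/105

Apply the shoelace formula. First the cross-terms c_i = x_i·y_{i+1} − x_{i+1}·y_i:
  -119, -178, -54, -34  ⇒  2A = -385, A = -192.5.
Then Σ (x_i + x_{i+1})·c_i = -4103, so x̄ = -4103 / (6·(-192.5)) = 373/105.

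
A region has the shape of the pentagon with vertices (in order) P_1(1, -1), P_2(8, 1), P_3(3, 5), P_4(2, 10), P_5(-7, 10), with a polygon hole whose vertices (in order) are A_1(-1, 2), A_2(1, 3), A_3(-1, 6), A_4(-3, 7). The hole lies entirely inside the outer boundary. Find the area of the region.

68.5

Outer boundary:
Apply the shoelace formula: 2A = Σ (x_i·y_{i+1} − x_{i+1}·y_i), indices taken mod 5.
Cross-terms: 9, 37, 20, 90, -3  ⇒  Σ = 153
Area = |Σ|/2 = 76.5.
Hole:
Cross-terms: -5, 9, 11, 1  ⇒  Σ = 16
Area = |Σ|/2 = 8.
Net area = 76.5 − 8 = 68.5.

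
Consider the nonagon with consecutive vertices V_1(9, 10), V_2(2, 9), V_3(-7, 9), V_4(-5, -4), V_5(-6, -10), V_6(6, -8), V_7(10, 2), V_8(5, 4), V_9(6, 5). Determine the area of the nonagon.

243.5

Apply the surveyor's formula: 2A = Σ (x_i·y_{i+1} − x_{i+1}·y_i), indices taken mod 9.
V_1→V_2: (9)(9) − (2)(10) = 61
V_2→V_3: (2)(9) − (-7)(9) = 81
V_3→V_4: (-7)(-4) − (-5)(9) = 73
V_4→V_5: (-5)(-10) − (-6)(-4) = 26
V_5→V_6: (-6)(-8) − (6)(-10) = 108
V_6→V_7: (6)(2) − (10)(-8) = 92
V_7→V_8: (10)(4) − (5)(2) = 30
V_8→V_9: (5)(5) − (6)(4) = 1
V_9→V_1: (6)(10) − (9)(5) = 15
Σ = 487
Area = |Σ|/2 = 243.5.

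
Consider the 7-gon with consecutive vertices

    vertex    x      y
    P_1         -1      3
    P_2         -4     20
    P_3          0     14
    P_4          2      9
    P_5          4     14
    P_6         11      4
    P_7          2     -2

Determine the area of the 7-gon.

132

P_1→P_2: (-1)(20) − (-4)(3) = -8
P_2→P_3: (-4)(14) − (0)(20) = -56
P_3→P_4: (0)(9) − (2)(14) = -28
P_4→P_5: (2)(14) − (4)(9) = -8
P_5→P_6: (4)(4) − (11)(14) = -138
P_6→P_7: (11)(-2) − (2)(4) = -30
P_7→P_1: (2)(3) − (-1)(-2) = 4
Σ = -264
Area = |Σ|/2 = 132.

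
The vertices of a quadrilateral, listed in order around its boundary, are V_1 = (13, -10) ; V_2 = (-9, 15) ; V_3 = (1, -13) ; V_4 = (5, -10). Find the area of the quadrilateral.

V_1→V_2: (13)(15) − (-9)(-10) = 105
V_2→V_3: (-9)(-13) − (1)(15) = 102
V_3→V_4: (1)(-10) − (5)(-13) = 55
V_4→V_1: (5)(-10) − (13)(-10) = 80
Σ = 342
Area = |Σ|/2 = 171.

171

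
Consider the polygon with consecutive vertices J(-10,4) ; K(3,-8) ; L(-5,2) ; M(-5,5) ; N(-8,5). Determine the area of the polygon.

26

Apply the shoelace formula: 2A = Σ (x_i·y_{i+1} − x_{i+1}·y_i), indices taken mod 5.
Σ = (68) + (-34) + (-15) + (15) + (18) = 52
Area = |Σ|/2 = 26.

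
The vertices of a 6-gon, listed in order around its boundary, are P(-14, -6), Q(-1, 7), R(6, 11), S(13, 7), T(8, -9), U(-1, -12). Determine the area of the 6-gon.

Apply the surveyor's formula: 2A = Σ (x_i·y_{i+1} − x_{i+1}·y_i), indices taken mod 6.
P→Q: (-14)(7) − (-1)(-6) = -104
Q→R: (-1)(11) − (6)(7) = -53
R→S: (6)(7) − (13)(11) = -101
S→T: (13)(-9) − (8)(7) = -173
T→U: (8)(-12) − (-1)(-9) = -105
U→P: (-1)(-6) − (-14)(-12) = -162
Σ = -698
Area = |Σ|/2 = 349.

349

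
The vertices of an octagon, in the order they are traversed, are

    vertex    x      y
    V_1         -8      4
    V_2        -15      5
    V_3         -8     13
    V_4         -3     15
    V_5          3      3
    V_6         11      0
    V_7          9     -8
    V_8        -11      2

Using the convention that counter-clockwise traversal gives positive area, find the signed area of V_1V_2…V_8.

-244.5

Cross-terms: 20, -155, -81, -54, -33, -88, -70, -28  ⇒  Σ = -489
Signed area = Σ/2 = -244.5 (negative ⇒ clockwise traversal).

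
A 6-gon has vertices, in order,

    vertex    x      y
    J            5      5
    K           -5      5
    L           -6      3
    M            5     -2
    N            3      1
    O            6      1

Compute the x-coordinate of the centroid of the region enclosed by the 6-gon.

Apply the shoelace (surveyor's) formula. First the cross-terms c_i = x_i·y_{i+1} − x_{i+1}·y_i:
  50, 15, -3, 11, -3, 25  ⇒  2A = 95, A = 47.5.
Then Σ (x_i + x_{i+1})·c_i = 174, so x̄ = 174 / (6·47.5) = 58/95.

58/95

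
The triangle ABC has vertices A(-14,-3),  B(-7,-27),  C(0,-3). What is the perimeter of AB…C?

64

|AB| = √((7)² + (-24)²) = √625 = 25
|BC| = √((7)² + (24)²) = √625 = 25
|CA| = √((-14)² + (0)²) = √196 = 14
Perimeter = 25 + 25 + 14 = 64.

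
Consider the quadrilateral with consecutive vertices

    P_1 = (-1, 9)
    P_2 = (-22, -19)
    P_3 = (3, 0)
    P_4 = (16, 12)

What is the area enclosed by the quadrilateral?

233

Apply Gauss's area formula: 2A = Σ (x_i·y_{i+1} − x_{i+1}·y_i), indices taken mod 4.
Σ = (217) + (57) + (36) + (156) = 466
Area = |Σ|/2 = 233.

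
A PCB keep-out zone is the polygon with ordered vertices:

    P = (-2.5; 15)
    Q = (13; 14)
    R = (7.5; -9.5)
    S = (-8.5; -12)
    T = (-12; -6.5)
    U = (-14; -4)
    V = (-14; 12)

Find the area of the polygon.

Apply the surveyor's formula: 2A = Σ (x_i·y_{i+1} − x_{i+1}·y_i), indices taken mod 7.
Σ = (-230) + (-228.5) + (-170.75) + (-88.75) + (-43) + (-224) + (-180) = -1165
Area = |Σ|/2 = 582.5.

582.5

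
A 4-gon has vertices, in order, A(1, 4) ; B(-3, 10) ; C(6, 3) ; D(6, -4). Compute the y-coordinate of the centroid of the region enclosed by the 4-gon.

Apply the shoelace (surveyor's) formula. First the cross-terms c_i = x_i·y_{i+1} − x_{i+1}·y_i:
  22, -69, -42, 28  ⇒  2A = -61, A = -30.5.
Then Σ (y_i + y_{i+1})·c_i = -547, so ȳ = -547 / (6·(-30.5)) = 547/183.

547/183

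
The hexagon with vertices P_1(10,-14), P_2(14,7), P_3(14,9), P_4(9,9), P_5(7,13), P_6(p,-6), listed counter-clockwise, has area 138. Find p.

Write out the shoelace sum; only the two edges meeting at P_6 involve p:
2·Area = [(7·(-6) − p·13) + (p·(-14) − 10·(-6))] + 393
       = -27·p + 411 = 276
⇒ p = 5.

5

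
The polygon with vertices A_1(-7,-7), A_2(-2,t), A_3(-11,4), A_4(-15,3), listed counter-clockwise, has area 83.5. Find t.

9

The doubled signed area Σ (x_i y_{i+1} − x_{i+1} y_i) is linear in t.
With t=0 it equals 131; the coefficient of t is 4 (from the two edges through A_2).
So 4·t + 131 = 2·83.5 = 167 ⇒ t = 9.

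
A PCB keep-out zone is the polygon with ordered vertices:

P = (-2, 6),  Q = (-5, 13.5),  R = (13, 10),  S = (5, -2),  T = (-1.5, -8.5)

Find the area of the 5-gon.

185

P→Q: (-2)(13.5) − (-5)(6) = 3
Q→R: (-5)(10) − (13)(13.5) = -225.5
R→S: (13)(-2) − (5)(10) = -76
S→T: (5)(-8.5) − (-1.5)(-2) = -45.5
T→P: (-1.5)(6) − (-2)(-8.5) = -26
Σ = -370
Area = |Σ|/2 = 185.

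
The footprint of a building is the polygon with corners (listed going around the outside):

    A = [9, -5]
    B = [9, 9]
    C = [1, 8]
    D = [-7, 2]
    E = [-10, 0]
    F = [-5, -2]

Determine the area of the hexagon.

165

Apply Gauss's area formula: 2A = Σ (x_i·y_{i+1} − x_{i+1}·y_i), indices taken mod 6.
Σ = (126) + (63) + (58) + (20) + (20) + (43) = 330
Area = |Σ|/2 = 165.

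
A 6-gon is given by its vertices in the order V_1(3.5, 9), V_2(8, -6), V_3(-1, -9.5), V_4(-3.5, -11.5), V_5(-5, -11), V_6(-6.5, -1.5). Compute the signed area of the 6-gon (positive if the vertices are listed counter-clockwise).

Cross-terms: -93, -82, -21.75, -19, -64, -53.25  ⇒  Σ = -333
Signed area = Σ/2 = -166.5 (negative ⇒ clockwise traversal).

-166.5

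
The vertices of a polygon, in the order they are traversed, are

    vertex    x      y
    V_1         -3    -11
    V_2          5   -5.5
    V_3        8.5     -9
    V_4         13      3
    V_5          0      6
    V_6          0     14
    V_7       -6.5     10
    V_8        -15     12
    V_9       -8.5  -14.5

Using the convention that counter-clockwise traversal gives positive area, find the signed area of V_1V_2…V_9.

413.125

Apply the surveyor's formula: 2A = Σ (x_i·y_{i+1} − x_{i+1}·y_i), indices taken mod 9.
Cross-terms: 71.5, 1.75, 142.5, 78, 0, 91, 72, 319.5, 50  ⇒  Σ = 826.25
Signed area = Σ/2 = 413.125 (positive ⇒ counter-clockwise traversal).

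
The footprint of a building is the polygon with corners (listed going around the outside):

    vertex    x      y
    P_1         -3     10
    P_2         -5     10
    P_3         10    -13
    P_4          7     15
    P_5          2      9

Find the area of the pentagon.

Apply Gauss's area formula: 2A = Σ (x_i·y_{i+1} − x_{i+1}·y_i), indices taken mod 5.
P_1→P_2: (-3)(10) − (-5)(10) = 20
P_2→P_3: (-5)(-13) − (10)(10) = -35
P_3→P_4: (10)(15) − (7)(-13) = 241
P_4→P_5: (7)(9) − (2)(15) = 33
P_5→P_1: (2)(10) − (-3)(9) = 47
Σ = 306
Area = |Σ|/2 = 153.

153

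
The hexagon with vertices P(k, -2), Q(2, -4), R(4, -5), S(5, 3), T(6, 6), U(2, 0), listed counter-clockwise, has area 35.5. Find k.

The doubled signed area Σ (x_i y_{i+1} − x_{i+1} y_i) is linear in k.
With k=0 it equals 43; the coefficient of k is -4 (from the two edges through P).
So -4·k + 43 = 2·35.5 = 71 ⇒ k = -7.

-7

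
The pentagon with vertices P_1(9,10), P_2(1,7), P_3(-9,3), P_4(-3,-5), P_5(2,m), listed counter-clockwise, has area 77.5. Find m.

The doubled signed area Σ (x_i y_{i+1} − x_{i+1} y_i) is linear in m.
With m=0 it equals 203; the coefficient of m is -12 (from the two edges through P_5).
So -12·m + 203 = 2·77.5 = 155 ⇒ m = 4.

4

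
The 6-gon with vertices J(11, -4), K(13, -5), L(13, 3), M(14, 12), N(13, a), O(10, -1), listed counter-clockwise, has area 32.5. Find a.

The doubled signed area Σ (x_i y_{i+1} − x_{i+1} y_i) is linear in a.
With a=0 it equals 17; the coefficient of a is 4 (from the two edges through N).
So 4·a + 17 = 2·32.5 = 65 ⇒ a = 12.

12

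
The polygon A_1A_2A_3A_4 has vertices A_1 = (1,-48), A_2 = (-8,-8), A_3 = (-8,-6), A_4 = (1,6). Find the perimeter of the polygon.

112

|A_1A_2| = √((-9)² + (40)²) = √1681 = 41
|A_2A_3| = √((0)² + (2)²) = √4 = 2
|A_3A_4| = √((9)² + (12)²) = √225 = 15
|A_4A_1| = √((0)² + (-54)²) = √2916 = 54
Perimeter = 41 + 2 + 15 + 54 = 112.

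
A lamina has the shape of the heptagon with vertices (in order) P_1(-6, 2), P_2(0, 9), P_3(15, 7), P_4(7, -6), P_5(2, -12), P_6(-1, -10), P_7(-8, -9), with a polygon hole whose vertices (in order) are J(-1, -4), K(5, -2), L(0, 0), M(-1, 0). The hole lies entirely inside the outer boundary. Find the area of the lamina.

Outer boundary:
Apply the shoelace (surveyor's) formula: 2A = Σ (x_i·y_{i+1} − x_{i+1}·y_i), indices taken mod 7.
Σ = (-54) + (-135) + (-139) + (-72) + (-32) + (-71) + (-70) = -573
Area = |Σ|/2 = 286.5.
Hole:
Apply Gauss's area formula: 2A = Σ (x_i·y_{i+1} − x_{i+1}·y_i), indices taken mod 4.
Σ = (22) + (0) + (0) + (4) = 26
Area = |Σ|/2 = 13.
Net area = 286.5 − 13 = 273.5.

273.5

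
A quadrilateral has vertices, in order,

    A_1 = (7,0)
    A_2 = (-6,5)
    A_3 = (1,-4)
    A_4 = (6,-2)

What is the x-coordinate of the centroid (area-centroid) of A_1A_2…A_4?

Apply the surveyor's formula. First the cross-terms c_i = x_i·y_{i+1} − x_{i+1}·y_i:
  35, 19, 22, 14  ⇒  2A = 90, A = 45.
Then Σ (x_i + x_{i+1})·c_i = 276, so x̄ = 276 / (6·45) = 46/45.

46/45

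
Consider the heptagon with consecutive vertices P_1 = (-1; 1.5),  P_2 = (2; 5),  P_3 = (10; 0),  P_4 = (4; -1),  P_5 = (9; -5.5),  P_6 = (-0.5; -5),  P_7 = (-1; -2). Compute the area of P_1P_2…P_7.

68.125

Σ = (-8) + (-50) + (-10) + (-13) + (-47.75) + (-4) + (-3.5) = -136.25
Area = |Σ|/2 = 68.125.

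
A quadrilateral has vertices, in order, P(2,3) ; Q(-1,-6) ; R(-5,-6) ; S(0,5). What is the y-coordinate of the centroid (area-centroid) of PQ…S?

Apply Gauss's area formula. First the cross-terms c_i = x_i·y_{i+1} − x_{i+1}·y_i:
  -9, -24, -25, -10  ⇒  2A = -68, A = -34.
Then Σ (y_i + y_{i+1})·c_i = 260, so ȳ = 260 / (6·(-34)) = -65/51.

-65/51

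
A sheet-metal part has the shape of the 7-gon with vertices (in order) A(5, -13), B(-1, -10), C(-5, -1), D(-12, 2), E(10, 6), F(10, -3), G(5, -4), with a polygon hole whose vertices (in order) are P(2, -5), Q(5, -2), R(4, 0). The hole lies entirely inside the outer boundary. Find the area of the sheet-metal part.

188.5

Outer boundary:
Apply the shoelace formula: 2A = Σ (x_i·y_{i+1} − x_{i+1}·y_i), indices taken mod 7.
Σ = (-63) + (-49) + (-22) + (-92) + (-90) + (-25) + (-45) = -386
Area = |Σ|/2 = 193.
Hole:
Apply Gauss's area formula: 2A = Σ (x_i·y_{i+1} − x_{i+1}·y_i), indices taken mod 3.
Σ = (21) + (8) + (-20) = 9
Area = |Σ|/2 = 4.5.
Net area = 193 − 4.5 = 188.5.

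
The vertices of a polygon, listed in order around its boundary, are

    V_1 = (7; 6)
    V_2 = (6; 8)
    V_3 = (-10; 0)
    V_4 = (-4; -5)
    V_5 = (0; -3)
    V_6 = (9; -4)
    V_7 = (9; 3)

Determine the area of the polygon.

142.5

Apply the shoelace formula: 2A = Σ (x_i·y_{i+1} − x_{i+1}·y_i), indices taken mod 7.
Σ = (20) + (80) + (50) + (12) + (27) + (63) + (33) = 285
Area = |Σ|/2 = 142.5.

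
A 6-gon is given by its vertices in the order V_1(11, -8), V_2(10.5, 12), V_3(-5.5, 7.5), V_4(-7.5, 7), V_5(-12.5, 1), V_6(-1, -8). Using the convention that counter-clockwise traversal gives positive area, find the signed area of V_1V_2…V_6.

327.75

Σ = (216) + (144.75) + (17.75) + (80) + (101) + (96) = 655.5
Signed area = Σ/2 = 327.75 (positive ⇒ counter-clockwise traversal).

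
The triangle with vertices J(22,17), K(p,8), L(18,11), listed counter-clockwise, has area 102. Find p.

Write out the shoelace sum; only the two edges meeting at K involve p:
2·Area = [(22·8 − p·17) + (p·11 − 18·8)] + 64
       = -6·p + 96 = 204
⇒ p = -18.

-18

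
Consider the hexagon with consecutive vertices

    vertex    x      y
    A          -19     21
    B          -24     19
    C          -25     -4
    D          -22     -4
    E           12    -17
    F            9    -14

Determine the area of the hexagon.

528

Apply the shoelace (surveyor's) formula: 2A = Σ (x_i·y_{i+1} − x_{i+1}·y_i), indices taken mod 6.
Cross-terms: 143, 571, 12, 422, -15, -77  ⇒  Σ = 1056
Area = |Σ|/2 = 528.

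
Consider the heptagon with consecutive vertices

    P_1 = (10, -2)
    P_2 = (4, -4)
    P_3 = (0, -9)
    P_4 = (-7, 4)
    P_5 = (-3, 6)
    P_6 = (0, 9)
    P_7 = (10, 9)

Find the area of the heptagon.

194

P_1→P_2: (10)(-4) − (4)(-2) = -32
P_2→P_3: (4)(-9) − (0)(-4) = -36
P_3→P_4: (0)(4) − (-7)(-9) = -63
P_4→P_5: (-7)(6) − (-3)(4) = -30
P_5→P_6: (-3)(9) − (0)(6) = -27
P_6→P_7: (0)(9) − (10)(9) = -90
P_7→P_1: (10)(-2) − (10)(9) = -110
Σ = -388
Area = |Σ|/2 = 194.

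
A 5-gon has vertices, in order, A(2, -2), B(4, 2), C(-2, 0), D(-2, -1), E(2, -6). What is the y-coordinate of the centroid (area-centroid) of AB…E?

-1.3

Apply the shoelace formula. First the cross-terms c_i = x_i·y_{i+1} − x_{i+1}·y_i:
  12, 4, 2, 14, 8  ⇒  2A = 40, A = 20.
Then Σ (y_i + y_{i+1})·c_i = -156, so ȳ = -156 / (6·20) = -1.3.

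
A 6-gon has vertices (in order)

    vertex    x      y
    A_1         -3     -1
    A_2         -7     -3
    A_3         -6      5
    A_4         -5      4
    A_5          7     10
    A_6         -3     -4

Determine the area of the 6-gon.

Apply the shoelace (surveyor's) formula: 2A = Σ (x_i·y_{i+1} − x_{i+1}·y_i), indices taken mod 6.
Σ = (2) + (-53) + (1) + (-78) + (2) + (-9) = -135
Area = |Σ|/2 = 67.5.

67.5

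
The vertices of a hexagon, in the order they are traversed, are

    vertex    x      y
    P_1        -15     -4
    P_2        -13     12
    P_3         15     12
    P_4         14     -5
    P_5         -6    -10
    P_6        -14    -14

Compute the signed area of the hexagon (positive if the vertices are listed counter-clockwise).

-595.5

P_1→P_2: (-15)(12) − (-13)(-4) = -232
P_2→P_3: (-13)(12) − (15)(12) = -336
P_3→P_4: (15)(-5) − (14)(12) = -243
P_4→P_5: (14)(-10) − (-6)(-5) = -170
P_5→P_6: (-6)(-14) − (-14)(-10) = -56
P_6→P_1: (-14)(-4) − (-15)(-14) = -154
Σ = -1191
Signed area = Σ/2 = -595.5 (negative ⇒ clockwise traversal).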